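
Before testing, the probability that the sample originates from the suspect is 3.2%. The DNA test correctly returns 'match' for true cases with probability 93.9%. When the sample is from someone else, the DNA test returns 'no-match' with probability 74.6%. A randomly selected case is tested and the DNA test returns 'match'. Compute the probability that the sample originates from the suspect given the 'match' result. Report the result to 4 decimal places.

P(H | E) ≈ 0.1089

Write H for 'the sample originates from the suspect'. Prior odds H:¬H = 0.032/0.968 = 0.033058. For the 'match' outcome, the likelihood ratio is 0.939/0.254 = 3.6969.
Posterior odds = 0.033058 × 3.6969 = 0.12221, so P(H|E) = 0.12221/(1+0.12221) = 0.1089.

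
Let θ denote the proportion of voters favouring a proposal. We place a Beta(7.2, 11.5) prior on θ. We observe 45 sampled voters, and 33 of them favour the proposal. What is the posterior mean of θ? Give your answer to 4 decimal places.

Posterior mean ≈ 0.6311

Observing 33 successes and 12 failures updates Beta(7.2, 11.5) by adding the success and failure counts to the two shape parameters: α = 7.2+33 = 40.2, β = 11.5+12 = 23.5.
Posterior mean = α/(α+β) = 40.2/63.7 = 0.6311.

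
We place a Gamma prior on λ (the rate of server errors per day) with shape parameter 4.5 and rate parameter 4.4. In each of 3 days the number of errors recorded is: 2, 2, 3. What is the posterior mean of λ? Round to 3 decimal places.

Total count ∑xᵢ = 7 over n = 3 days.
Gamma is conjugate to the Poisson likelihood: posterior is Gamma(shape = 4.5+7 = 11.5, rate = 4.4+3 = 7.4).
Posterior mean = shape/rate = 11.5/7.4 = 1.554.

Posterior mean ≈ 1.554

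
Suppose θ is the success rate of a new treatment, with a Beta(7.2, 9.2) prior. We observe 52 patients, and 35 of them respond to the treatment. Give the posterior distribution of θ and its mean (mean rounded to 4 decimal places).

Posterior: Beta(42.2, 26.2); mean ≈ 0.6170

Observing 35 successes and 17 failures updates Beta(7.2, 9.2) by adding the success and failure counts to the two shape parameters: α = 7.2+35 = 42.2, β = 9.2+17 = 26.2.
Posterior mean = α/(α+β) = 42.2/68.4 = 0.6170.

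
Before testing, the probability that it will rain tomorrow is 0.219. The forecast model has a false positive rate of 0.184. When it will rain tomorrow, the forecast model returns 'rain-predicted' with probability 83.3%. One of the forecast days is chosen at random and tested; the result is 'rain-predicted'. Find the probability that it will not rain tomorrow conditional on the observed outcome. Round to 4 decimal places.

Write H for 'it will rain tomorrow'. Prior odds H:¬H = 0.219/0.781 = 0.28041. For the 'rain-predicted' outcome, the likelihood ratio is 0.833/0.184 = 4.5272.
Posterior odds = 0.28041 × 4.5272 = 1.2695, so P(H|E) = 1.2695/(1+1.2695) = 0.5594. Then P(¬H|E) = 1 − 0.5594 = 0.4406.

P(¬H | E) ≈ 0.4406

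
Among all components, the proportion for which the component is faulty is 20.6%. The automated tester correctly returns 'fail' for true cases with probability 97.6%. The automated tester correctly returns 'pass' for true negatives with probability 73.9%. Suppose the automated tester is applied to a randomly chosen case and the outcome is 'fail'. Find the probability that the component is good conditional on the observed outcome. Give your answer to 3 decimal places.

P(¬H | E) ≈ 0.508

Write H for 'the component is faulty'. Prior odds H:¬H = 0.206/0.794 = 0.25945. For the 'fail' outcome, the likelihood ratio is 0.976/0.261 = 3.7395.
Posterior odds = 0.25945 × 3.7395 = 0.97019, so P(H|E) = 0.97019/(1+0.97019) = 0.492. Then P(¬H|E) = 1 − 0.492 = 0.508.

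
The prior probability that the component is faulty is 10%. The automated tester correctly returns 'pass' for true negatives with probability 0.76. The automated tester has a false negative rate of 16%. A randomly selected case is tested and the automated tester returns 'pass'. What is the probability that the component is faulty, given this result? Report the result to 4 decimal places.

Let H be the event that the component is faulty. P(H) = 0.1, so P(¬H) = 0.9. With E the 'pass' result, P(E|H) = 0.16 and P(E|¬H) = 0.76.
P(E) = 0.16·0.1 + 0.76·0.9 = 0.016000 + 0.68400 = 0.70000.
By Bayes' theorem, P(H|E) = 0.016000 / 0.70000 = 0.0229.

P(H | E) ≈ 0.0229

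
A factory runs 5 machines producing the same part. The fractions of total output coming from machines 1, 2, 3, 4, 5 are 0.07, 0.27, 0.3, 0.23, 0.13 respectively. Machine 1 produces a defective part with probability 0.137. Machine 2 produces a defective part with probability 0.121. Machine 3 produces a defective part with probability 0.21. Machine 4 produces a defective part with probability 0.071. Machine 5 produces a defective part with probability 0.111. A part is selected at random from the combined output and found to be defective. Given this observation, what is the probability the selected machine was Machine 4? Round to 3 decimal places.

Posterior probability ≈ 0.120

P(defective|M1) = 0.137; P(defective|M2) = 0.121; P(defective|M3) = 0.21; P(defective|M4) = 0.071; P(defective|M5) = 0.111.
Prior × likelihood for each source: 0.07·0.137=0.009590, 0.27·0.121=0.03267, 0.3·0.21=0.06300, 0.23·0.071=0.01633, 0.13·0.111=0.01443. Summing gives P(defective) = 0.13602.
P(Machine 4 | defective) = 0.01633 / 0.13602 = 0.120.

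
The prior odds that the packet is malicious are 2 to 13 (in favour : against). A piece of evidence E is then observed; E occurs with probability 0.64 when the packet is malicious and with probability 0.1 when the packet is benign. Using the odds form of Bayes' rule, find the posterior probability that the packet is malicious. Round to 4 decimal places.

Prior odds = 2/13 = 0.15385. In log-odds, ln(0.15385) = -1.8718.
Add log likelihood ratio: ln(6.4000) = 1.8563.
Posterior log-odds = -0.015504, so posterior odds = exp(-0.015504) = 0.98462. Converting, P(H|E) = 0.98462/1.9846 = 0.4961.

Posterior probability ≈ 0.4961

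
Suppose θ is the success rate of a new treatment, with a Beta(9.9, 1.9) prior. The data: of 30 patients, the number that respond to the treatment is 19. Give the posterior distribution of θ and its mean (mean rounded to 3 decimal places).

Posterior: Beta(28.9, 12.9); mean ≈ 0.691

The binomial likelihood is conjugate to the Beta prior: with 19 successes and 11 failures, the posterior is Beta(9.9+19, 1.9+11) = Beta(28.9, 12.9).
E[θ | data] = 28.9/(28.9+12.9) = 0.691.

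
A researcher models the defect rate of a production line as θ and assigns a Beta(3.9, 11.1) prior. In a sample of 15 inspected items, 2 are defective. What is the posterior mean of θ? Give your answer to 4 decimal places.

Posterior mean ≈ 0.1967

The binomial likelihood is conjugate to the Beta prior: with 2 successes and 13 failures, the posterior is Beta(3.9+2, 11.1+13) = Beta(5.9, 24.1).
E[θ | data] = 5.9/(5.9+24.1) = 0.1967.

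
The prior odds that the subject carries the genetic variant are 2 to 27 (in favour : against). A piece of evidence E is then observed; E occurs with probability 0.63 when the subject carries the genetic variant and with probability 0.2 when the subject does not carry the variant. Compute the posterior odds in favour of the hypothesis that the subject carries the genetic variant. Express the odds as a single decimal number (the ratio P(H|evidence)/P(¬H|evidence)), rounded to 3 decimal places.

Prior odds = 2/27 = 0.074074.
Likelihood ratio for E = 0.63/0.2 = 3.1500.
Posterior odds = prior odds × LR = 0.23333.

Posterior odds ≈ 0.233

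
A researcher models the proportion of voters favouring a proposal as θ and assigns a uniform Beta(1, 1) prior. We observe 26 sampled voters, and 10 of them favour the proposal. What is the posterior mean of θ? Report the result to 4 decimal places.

Observing 10 successes and 16 failures updates Beta(1, 1) by adding the success and failure counts to the two shape parameters: α = 1+10 = 11, β = 1+16 = 17.
Posterior mean = α/(α+β) = 11/28 = 0.3929.

Posterior mean ≈ 0.3929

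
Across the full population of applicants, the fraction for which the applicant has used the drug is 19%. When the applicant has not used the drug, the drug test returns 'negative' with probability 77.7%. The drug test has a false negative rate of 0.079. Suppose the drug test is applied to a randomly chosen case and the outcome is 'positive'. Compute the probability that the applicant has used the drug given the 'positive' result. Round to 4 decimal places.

P(H | E) ≈ 0.4921

Let H be the event that the applicant has used the drug. P(H) = 0.19, so P(¬H) = 0.81. With E the 'positive' result, P(E|H) = 0.921 and P(E|¬H) = 0.223.
P(E) = 0.921·0.19 + 0.223·0.81 = 0.17499 + 0.18063 = 0.35562.
By Bayes' theorem, P(H|E) = 0.17499 / 0.35562 = 0.4921.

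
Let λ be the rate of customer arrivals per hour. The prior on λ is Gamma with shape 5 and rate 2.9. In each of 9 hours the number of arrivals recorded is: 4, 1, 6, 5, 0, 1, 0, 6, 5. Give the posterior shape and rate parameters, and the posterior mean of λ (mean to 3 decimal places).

The Poisson likelihood adds the total count to the shape and the number of exposure periods to the rate. Here ∑xᵢ = 28 and n = 9, so shape 5→33 and rate 2.9→11.9.
E[λ | data] = 33/11.9 = 2.773.

Posterior: Gamma(shape=33, rate=11.9); mean ≈ 2.773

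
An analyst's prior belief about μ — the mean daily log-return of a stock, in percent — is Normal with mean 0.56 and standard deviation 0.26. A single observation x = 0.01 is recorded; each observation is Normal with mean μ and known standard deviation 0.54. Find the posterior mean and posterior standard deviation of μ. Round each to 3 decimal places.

With known σ, the Normal prior is conjugate. Weight on the data is w = (n/σ²)/(n/σ² + 1/τ₀²) = 3.42936/(3.42936+14.7929) = 0.18820.
Posterior mean = w·x̄ + (1−w)·μ₀ = 0.18820·0.01 + 0.81180·0.56 = 0.456. Posterior variance = 1/(3.42936+14.7929) = 0.0548780, so SD = 0.234.

Posterior mean ≈ 0.456; posterior SD ≈ 0.234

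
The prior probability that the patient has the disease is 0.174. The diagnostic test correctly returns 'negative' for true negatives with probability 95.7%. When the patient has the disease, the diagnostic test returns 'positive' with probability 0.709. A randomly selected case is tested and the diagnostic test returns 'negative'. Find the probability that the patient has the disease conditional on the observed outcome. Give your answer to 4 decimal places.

P(H | E) ≈ 0.0602

Let H be the event that the patient has the disease. P(H) = 0.174, so P(¬H) = 0.826. With E the 'negative' result, P(E|H) = 0.291 and P(E|¬H) = 0.957.
P(E) = 0.291·0.174 + 0.957·0.826 = 0.050634 + 0.79048 = 0.84112.
By Bayes' theorem, P(H|E) = 0.050634 / 0.84112 = 0.0602.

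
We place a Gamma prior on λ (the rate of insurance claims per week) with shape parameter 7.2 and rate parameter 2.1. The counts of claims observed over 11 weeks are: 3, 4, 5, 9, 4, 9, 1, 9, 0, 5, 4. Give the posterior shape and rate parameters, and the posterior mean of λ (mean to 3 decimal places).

Posterior: Gamma(shape=60.2, rate=13.1); mean ≈ 4.595

The Poisson likelihood adds the total count to the shape and the number of exposure periods to the rate. Here ∑xᵢ = 53 and n = 11, so shape 7.2→60.2 and rate 2.1→13.1.
Posterior mean = shape/rate = 60.2/13.1 = 4.595.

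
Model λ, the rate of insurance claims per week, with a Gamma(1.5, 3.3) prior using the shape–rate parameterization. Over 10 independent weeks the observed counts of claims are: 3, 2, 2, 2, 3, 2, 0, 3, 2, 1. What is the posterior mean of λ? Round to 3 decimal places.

Posterior mean ≈ 1.617

Total count ∑xᵢ = 20 over n = 10 weeks.
Gamma is conjugate to the Poisson likelihood: posterior is Gamma(shape = 1.5+20 = 21.5, rate = 3.3+10 = 13.3).
Posterior mean = shape/rate = 21.5/13.3 = 1.617.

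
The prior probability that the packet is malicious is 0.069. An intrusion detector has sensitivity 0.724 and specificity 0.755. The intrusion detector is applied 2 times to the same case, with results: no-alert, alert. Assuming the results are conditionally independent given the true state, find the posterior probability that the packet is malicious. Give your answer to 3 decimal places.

With H the event that the packet is malicious, the joint likelihood of the observed sequence is P(data|H) = 0.276·0.724 = 0.19982 and P(data|¬H) = 0.755·0.245 = 0.18498.
Bayes: P(H|data) = 0.069·0.19982 / (0.069·0.19982 + 0.931·0.18498) = 0.013788/0.18600 = 0.0741.

Posterior P(H) ≈ 0.074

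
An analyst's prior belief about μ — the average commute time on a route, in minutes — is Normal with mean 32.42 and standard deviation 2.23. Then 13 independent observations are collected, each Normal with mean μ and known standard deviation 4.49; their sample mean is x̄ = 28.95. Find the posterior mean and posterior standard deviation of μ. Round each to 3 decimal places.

Posterior mean ≈ 29.775; posterior SD ≈ 1.087

Prior precision 1/τ₀² = 1/2.23² = 0.201090; data precision n/σ² = 13/4.49² = 0.644838.
Posterior precision = 0.201090 + 0.644838 = 0.845928, giving posterior SD = 1/√0.845928 = 1.087.
Posterior mean = (0.201090·32.42 + 0.644838·28.95) / 0.845928 = 29.775.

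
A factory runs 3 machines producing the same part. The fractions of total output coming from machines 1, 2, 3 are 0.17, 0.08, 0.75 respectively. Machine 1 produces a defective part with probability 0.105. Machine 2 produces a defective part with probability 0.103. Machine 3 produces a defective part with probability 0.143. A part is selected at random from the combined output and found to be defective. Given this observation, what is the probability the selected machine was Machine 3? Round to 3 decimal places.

Posterior probability ≈ 0.804

Tabulate prior·likelihood by source: [1] prior 0.17, lik 0.105, product 0.01785; [2] prior 0.08, lik 0.103, product 0.008240; [3] prior 0.75, lik 0.143, product 0.1072.
Normalizing constant = 0.13334; the posterior for Machine 3 is its product over the sum, 0.1072/0.13334 = 0.804.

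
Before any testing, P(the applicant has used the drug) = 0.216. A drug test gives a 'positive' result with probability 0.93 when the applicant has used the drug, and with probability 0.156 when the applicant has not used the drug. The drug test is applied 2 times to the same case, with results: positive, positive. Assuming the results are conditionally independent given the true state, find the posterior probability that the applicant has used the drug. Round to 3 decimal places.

Let H be the event that the applicant has used the drug; start with P(H) = 0.216. P('positive'|H) = 0.93, P('positive'|¬H) = 0.156.
Update on result 1 ('positive'): P(H) ← 0.93·0.2160 / (0.93·0.2160 + 0.156·0.7840) = 0.20088/0.32318 = 0.6216.
Update on result 2 ('positive'): P(H) ← 0.93·0.6216 / (0.93·0.6216 + 0.156·0.3784) = 0.57806/0.63709 = 0.9073.

Posterior P(H) ≈ 0.907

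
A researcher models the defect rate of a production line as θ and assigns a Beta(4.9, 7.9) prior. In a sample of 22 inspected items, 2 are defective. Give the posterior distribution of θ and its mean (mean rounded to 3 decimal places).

Posterior: Beta(6.9, 27.9); mean ≈ 0.198

The binomial likelihood is conjugate to the Beta prior: with 2 successes and 20 failures, the posterior is Beta(4.9+2, 7.9+20) = Beta(6.9, 27.9).
Posterior mean = α/(α+β) = 6.9/34.8 = 0.198.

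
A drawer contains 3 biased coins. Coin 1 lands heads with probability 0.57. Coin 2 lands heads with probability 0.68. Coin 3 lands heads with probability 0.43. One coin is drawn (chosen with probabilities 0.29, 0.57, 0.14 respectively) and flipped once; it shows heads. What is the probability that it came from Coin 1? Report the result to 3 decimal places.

Posterior probability ≈ 0.270

P(heads|C1) = 0.57; P(heads|C2) = 0.68; P(heads|C3) = 0.43.
Prior × likelihood for each source: 0.29·0.57=0.1653, 0.57·0.68=0.3876, 0.14·0.43=0.06020. Summing gives P(heads) = 0.61310.
P(Coin 1 | heads) = 0.1653 / 0.61310 = 0.270.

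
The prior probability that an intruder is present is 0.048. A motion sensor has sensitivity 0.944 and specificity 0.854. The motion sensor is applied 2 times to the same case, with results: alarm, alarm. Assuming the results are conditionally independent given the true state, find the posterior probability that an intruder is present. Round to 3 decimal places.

With H the event that an intruder is present, the joint likelihood of the observed sequence is P(data|H) = 0.944·0.944 = 0.89114 and P(data|¬H) = 0.146·0.146 = 0.021316.
Bayes: P(H|data) = 0.048·0.89114 / (0.048·0.89114 + 0.952·0.021316) = 0.042775/0.063067 = 0.6782.

Posterior P(H) ≈ 0.678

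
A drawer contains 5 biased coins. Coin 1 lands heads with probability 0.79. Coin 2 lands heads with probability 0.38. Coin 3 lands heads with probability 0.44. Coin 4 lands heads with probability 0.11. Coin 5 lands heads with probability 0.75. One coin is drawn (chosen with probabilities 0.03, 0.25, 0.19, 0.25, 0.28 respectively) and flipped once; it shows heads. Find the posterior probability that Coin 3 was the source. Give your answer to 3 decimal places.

Posterior probability ≈ 0.190

P(heads|C1) = 0.79; P(heads|C2) = 0.38; P(heads|C3) = 0.44; P(heads|C4) = 0.11; P(heads|C5) = 0.75.
Prior × likelihood for each source: 0.03·0.79=0.02370, 0.25·0.38=0.09500, 0.19·0.44=0.08360, 0.25·0.11=0.02750, 0.28·0.75=0.2100. Summing gives P(heads) = 0.43980.
P(Coin 3 | heads) = 0.08360 / 0.43980 = 0.190.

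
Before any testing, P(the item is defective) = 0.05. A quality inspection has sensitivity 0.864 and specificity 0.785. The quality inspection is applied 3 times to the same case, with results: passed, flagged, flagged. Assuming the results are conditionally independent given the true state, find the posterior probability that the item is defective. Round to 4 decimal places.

With H the event that the item is defective, the joint likelihood of the observed sequence is P(data|H) = 0.136·0.864·0.864 = 0.10152 and P(data|¬H) = 0.785·0.215·0.215 = 0.036287.
Bayes: P(H|data) = 0.05·0.10152 / (0.05·0.10152 + 0.95·0.036287) = 0.0050762/0.039548 = 0.1284.

Posterior P(H) ≈ 0.1284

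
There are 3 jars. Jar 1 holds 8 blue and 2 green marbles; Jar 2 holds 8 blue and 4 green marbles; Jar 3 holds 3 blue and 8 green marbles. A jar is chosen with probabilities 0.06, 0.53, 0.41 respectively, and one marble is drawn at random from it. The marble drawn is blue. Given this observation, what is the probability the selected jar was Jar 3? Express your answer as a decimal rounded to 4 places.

P(blue|Jar 1) = 0.8; P(blue|Jar 2) = 0.6667; P(blue|Jar 3) = 0.2727.
Prior × likelihood for each source: 0.06·0.8=0.04800, 0.53·0.6667=0.3533, 0.41·0.2727=0.1118. Summing gives P(blue) = 0.51315.
P(Jar 3 | blue) = 0.1118 / 0.51315 = 0.2179.

Posterior probability ≈ 0.2179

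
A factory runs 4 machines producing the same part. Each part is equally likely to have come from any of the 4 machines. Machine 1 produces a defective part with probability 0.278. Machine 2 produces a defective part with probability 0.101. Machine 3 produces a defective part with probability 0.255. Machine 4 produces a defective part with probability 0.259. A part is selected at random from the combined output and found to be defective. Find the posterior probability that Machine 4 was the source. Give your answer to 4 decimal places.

Posterior probability ≈ 0.2900

Tabulate prior·likelihood by source: [1] prior 0.25, lik 0.278, product 0.06950; [2] prior 0.25, lik 0.101, product 0.02525; [3] prior 0.25, lik 0.255, product 0.06375; [4] prior 0.25, lik 0.259, product 0.06475.
Normalizing constant = 0.22325; the posterior for Machine 4 is its product over the sum, 0.06475/0.22325 = 0.2900.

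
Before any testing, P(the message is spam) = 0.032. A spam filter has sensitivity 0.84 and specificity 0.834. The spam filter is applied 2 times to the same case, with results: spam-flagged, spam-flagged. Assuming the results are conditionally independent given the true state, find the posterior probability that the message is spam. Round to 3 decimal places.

Posterior P(H) ≈ 0.458

Let H be the event that the message is spam; start with P(H) = 0.032. P('spam-flagged'|H) = 0.84, P('spam-flagged'|¬H) = 0.166.
Update on result 1 ('spam-flagged'): P(H) ← 0.84·0.0320 / (0.84·0.0320 + 0.166·0.9680) = 0.026880/0.18757 = 0.1433.
Update on result 2 ('spam-flagged'): P(H) ← 0.84·0.1433 / (0.84·0.1433 + 0.166·0.8567) = 0.12038/0.26259 = 0.4584.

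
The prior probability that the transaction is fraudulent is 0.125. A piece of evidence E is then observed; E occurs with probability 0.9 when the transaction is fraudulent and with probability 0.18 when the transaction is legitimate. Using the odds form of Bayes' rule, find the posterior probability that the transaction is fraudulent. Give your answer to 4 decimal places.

Prior odds = 0.125/(1−0.125) = 0.14286. In log-odds, ln(0.14286) = -1.9459.
Add log likelihood ratio: ln(5.0000) = 1.6094.
Posterior log-odds = -0.33647, so posterior odds = exp(-0.33647) = 0.71429. Converting, P(H|E) = 0.71429/1.7143 = 0.4167.

Posterior probability ≈ 0.4167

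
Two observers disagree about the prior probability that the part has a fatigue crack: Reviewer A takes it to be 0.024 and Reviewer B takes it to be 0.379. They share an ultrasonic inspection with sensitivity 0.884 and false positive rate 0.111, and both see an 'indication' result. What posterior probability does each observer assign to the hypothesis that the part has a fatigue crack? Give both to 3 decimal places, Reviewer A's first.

Reviewer A: 0.164; Reviewer B: 0.829

The likelihood ratio for an 'indication' result is 0.884/0.111 = 7.9640.
Reviewer A: prior odds 0.024/0.976 = 0.024590; posterior odds 0.19584; posterior probability 0.164.
Reviewer B: prior odds 0.379/0.621 = 0.61031; posterior odds 4.8605; posterior probability 0.829.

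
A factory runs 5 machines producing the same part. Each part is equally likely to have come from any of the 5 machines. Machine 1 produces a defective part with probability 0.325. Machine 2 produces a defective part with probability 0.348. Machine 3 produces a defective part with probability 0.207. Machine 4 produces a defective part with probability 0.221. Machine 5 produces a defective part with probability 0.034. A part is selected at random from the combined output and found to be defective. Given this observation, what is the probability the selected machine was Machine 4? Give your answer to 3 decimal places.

Posterior probability ≈ 0.195

Tabulate prior·likelihood by source: [1] prior 0.2, lik 0.325, product 0.06500; [2] prior 0.2, lik 0.348, product 0.06960; [3] prior 0.2, lik 0.207, product 0.04140; [4] prior 0.2, lik 0.221, product 0.04420; [5] prior 0.2, lik 0.034, product 0.006800.
Normalizing constant = 0.22700; the posterior for Machine 4 is its product over the sum, 0.04420/0.22700 = 0.195.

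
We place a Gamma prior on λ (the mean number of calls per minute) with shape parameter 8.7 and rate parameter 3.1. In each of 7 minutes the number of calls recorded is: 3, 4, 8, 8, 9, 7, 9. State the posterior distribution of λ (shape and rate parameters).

Posterior: Gamma(shape=56.7, rate=10.1)

The Poisson likelihood adds the total count to the shape and the number of exposure periods to the rate. Here ∑xᵢ = 48 and n = 7, so shape 8.7→56.7 and rate 3.1→10.1.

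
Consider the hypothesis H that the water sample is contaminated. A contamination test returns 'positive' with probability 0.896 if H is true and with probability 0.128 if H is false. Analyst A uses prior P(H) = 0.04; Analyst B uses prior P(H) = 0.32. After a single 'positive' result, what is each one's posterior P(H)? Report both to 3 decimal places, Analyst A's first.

Analyst A: 0.226; Analyst B: 0.767

P('+'|H) = 0.896, P('+'|¬H) = 0.128.
Analyst A: numerator 0.896·0.04 = 0.035840; evidence = 0.035840+0.128·0.96 = 0.15872; posterior = 0.226.
Analyst B: numerator 0.896·0.32 = 0.28672; evidence = 0.28672+0.128·0.68 = 0.37376; posterior = 0.767.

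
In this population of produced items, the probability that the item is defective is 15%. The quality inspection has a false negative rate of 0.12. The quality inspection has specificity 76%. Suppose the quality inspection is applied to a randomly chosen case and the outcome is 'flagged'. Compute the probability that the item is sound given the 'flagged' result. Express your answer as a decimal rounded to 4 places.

P(¬H | E) ≈ 0.6071

Write H for 'the item is defective'. Prior odds H:¬H = 0.15/0.85 = 0.17647. For the 'flagged' outcome, the likelihood ratio is 0.88/0.24 = 3.6667.
Posterior odds = 0.17647 × 3.6667 = 0.64706, so P(H|E) = 0.64706/(1+0.64706) = 0.3929. Then P(¬H|E) = 1 − 0.3929 = 0.6071.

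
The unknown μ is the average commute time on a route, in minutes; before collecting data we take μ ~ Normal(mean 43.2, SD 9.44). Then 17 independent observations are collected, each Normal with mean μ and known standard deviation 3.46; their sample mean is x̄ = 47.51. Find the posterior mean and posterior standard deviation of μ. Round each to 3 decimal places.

Posterior mean ≈ 47.476; posterior SD ≈ 0.836

Prior precision 1/τ₀² = 1/9.44² = 0.0112216; data precision n/σ² = 17/3.46² = 1.42003.
Posterior precision = 0.0112216 + 1.42003 = 1.43125, giving posterior SD = 1/√1.43125 = 0.836.
Posterior mean = (0.0112216·43.2 + 1.42003·47.51) / 1.43125 = 47.476.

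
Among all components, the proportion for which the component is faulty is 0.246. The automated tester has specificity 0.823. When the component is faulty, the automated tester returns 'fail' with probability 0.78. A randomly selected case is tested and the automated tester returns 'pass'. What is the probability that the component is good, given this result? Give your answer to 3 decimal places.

Write H for 'the component is faulty'. Prior odds H:¬H = 0.246/0.754 = 0.32626. For the 'pass' outcome, the likelihood ratio is 0.22/0.823 = 0.26731.
Posterior odds = 0.32626 × 0.26731 = 0.087214, so P(H|E) = 0.087214/(1+0.087214) = 0.080. Then P(¬H|E) = 1 − 0.080 = 0.920.

P(¬H | E) ≈ 0.920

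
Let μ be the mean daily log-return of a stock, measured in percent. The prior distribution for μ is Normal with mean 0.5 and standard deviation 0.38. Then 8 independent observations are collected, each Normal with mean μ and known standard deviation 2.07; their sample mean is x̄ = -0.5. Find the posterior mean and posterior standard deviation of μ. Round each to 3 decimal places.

Prior precision 1/τ₀² = 1/0.38² = 6.92521; data precision n/σ² = 8/2.07² = 1.86702.
Posterior precision = 6.92521 + 1.86702 = 8.79223, giving posterior SD = 1/√8.79223 = 0.337.
Posterior mean = (6.92521·0.5 + 1.86702·-0.5) / 8.79223 = 0.288.

Posterior mean ≈ 0.288; posterior SD ≈ 0.337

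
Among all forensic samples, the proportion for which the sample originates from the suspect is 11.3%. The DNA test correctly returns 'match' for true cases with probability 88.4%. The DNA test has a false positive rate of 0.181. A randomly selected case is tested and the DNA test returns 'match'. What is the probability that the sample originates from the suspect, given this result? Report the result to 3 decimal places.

P(H | E) ≈ 0.384

Let H be the event that the sample originates from the suspect. P(H) = 0.113, so P(¬H) = 0.887. With E the 'match' result, P(E|H) = 0.884 and P(E|¬H) = 0.181.
P(E) = 0.884·0.113 + 0.181·0.887 = 0.099892 + 0.16055 = 0.26044.
By Bayes' theorem, P(H|E) = 0.099892 / 0.26044 = 0.384.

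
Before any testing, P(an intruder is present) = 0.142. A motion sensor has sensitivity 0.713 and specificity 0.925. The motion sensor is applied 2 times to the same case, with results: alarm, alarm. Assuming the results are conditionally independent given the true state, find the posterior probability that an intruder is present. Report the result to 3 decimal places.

With H the event that an intruder is present, the joint likelihood of the observed sequence is P(data|H) = 0.713·0.713 = 0.50837 and P(data|¬H) = 0.075·0.075 = 0.0056250.
Bayes: P(H|data) = 0.142·0.50837 / (0.142·0.50837 + 0.858·0.0056250) = 0.072188/0.077015 = 0.9373.

Posterior P(H) ≈ 0.937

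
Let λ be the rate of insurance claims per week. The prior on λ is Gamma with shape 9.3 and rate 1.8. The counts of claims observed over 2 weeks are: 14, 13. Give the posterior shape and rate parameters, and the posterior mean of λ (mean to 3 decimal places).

The Poisson likelihood adds the total count to the shape and the number of exposure periods to the rate. Here ∑xᵢ = 27 and n = 2, so shape 9.3→36.3 and rate 1.8→3.8.
Posterior mean = shape/rate = 36.3/3.8 = 9.553.

Posterior: Gamma(shape=36.3, rate=3.8); mean ≈ 9.553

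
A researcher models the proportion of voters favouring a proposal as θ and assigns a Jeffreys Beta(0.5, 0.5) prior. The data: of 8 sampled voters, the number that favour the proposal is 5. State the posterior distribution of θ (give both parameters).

The binomial likelihood is conjugate to the Beta prior: with 5 successes and 3 failures, the posterior is Beta(0.5+5, 0.5+3) = Beta(5.5, 3.5).

Posterior: Beta(5.5, 3.5)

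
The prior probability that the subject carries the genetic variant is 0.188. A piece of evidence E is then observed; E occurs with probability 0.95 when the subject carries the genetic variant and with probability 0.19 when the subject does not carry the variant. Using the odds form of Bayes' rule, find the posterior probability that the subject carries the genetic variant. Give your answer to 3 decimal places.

Prior odds = 0.188/(1−0.188) = 0.23153.
Likelihood ratio for E = 0.95/0.19 = 5.0000.
Posterior odds = prior odds × LR = 1.1576.
Posterior probability = odds/(1+odds) = 1.1576/2.1576 = 0.537.

Posterior probability ≈ 0.537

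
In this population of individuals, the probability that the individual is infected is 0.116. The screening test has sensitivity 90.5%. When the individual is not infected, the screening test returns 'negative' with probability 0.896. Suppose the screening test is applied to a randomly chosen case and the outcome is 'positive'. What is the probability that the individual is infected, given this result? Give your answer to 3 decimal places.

Write H for 'the individual is infected'. Prior odds H:¬H = 0.116/0.884 = 0.13122. For the 'positive' outcome, the likelihood ratio is 0.905/0.104 = 8.7019.
Posterior odds = 0.13122 × 8.7019 = 1.1419, so P(H|E) = 1.1419/(1+1.1419) = 0.533.

P(H | E) ≈ 0.533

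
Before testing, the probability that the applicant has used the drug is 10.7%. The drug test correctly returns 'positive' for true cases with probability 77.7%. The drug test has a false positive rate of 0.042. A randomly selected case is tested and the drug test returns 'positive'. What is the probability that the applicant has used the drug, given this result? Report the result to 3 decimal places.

Write H for 'the applicant has used the drug'. Prior odds H:¬H = 0.107/0.893 = 0.11982. For the 'positive' outcome, the likelihood ratio is 0.777/0.042 = 18.500.
Posterior odds = 0.11982 × 18.500 = 2.2167, so P(H|E) = 2.2167/(1+2.2167) = 0.689.

P(H | E) ≈ 0.689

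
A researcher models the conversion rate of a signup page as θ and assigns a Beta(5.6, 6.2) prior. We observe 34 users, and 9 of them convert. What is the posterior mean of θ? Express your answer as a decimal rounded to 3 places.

Posterior mean ≈ 0.319

Observing 9 successes and 25 failures updates Beta(5.6, 6.2) by adding the success and failure counts to the two shape parameters: α = 5.6+9 = 14.6, β = 6.2+25 = 31.2.
E[θ | data] = 14.6/(14.6+31.2) = 0.319.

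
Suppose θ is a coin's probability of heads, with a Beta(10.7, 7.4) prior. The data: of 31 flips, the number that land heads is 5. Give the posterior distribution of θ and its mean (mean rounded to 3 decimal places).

Observing 5 successes and 26 failures updates Beta(10.7, 7.4) by adding the success and failure counts to the two shape parameters: α = 10.7+5 = 15.7, β = 7.4+26 = 33.4.
E[θ | data] = 15.7/(15.7+33.4) = 0.320.

Posterior: Beta(15.7, 33.4); mean ≈ 0.320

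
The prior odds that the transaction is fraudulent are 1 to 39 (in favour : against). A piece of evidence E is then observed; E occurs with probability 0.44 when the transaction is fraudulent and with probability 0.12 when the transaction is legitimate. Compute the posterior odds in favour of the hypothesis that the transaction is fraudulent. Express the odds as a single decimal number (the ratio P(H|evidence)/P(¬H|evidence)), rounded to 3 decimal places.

Prior odds = 1/39 = 0.025641.
Likelihood ratio for E = 0.44/0.12 = 3.6667.
Posterior odds = prior odds × LR = 0.094017.

Posterior odds ≈ 0.094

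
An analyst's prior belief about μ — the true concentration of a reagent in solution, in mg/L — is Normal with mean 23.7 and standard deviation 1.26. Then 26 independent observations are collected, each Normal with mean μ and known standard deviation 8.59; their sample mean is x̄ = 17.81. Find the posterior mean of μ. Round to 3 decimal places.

Prior precision 1/τ₀² = 1/1.26² = 0.629882; data precision n/σ² = 26/8.59² = 0.352360.
Posterior precision = 0.629882 + 0.352360 = 0.982242.
Posterior mean = (0.629882·23.7 + 0.352360·17.81) / 0.982242 = 21.587.

Posterior mean ≈ 21.587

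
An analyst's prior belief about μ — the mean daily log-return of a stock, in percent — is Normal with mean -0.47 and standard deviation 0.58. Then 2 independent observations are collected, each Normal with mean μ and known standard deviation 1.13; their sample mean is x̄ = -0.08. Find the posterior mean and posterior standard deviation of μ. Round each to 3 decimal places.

Posterior mean ≈ -0.335; posterior SD ≈ 0.469

With known σ, the Normal prior is conjugate. Weight on the data is w = (n/σ²)/(n/σ² + 1/τ₀²) = 1.56629/(1.56629+2.97265) = 0.34508.
Posterior mean = w·x̄ + (1−w)·μ₀ = 0.34508·-0.08 + 0.65492·-0.47 = -0.335. Posterior variance = 1/(1.56629+2.97265) = 0.220316, so SD = 0.469.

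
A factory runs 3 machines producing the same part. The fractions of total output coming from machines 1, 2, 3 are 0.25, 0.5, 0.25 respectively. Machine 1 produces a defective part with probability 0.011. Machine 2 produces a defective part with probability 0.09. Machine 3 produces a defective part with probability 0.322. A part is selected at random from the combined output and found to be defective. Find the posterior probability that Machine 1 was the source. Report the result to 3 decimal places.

P(defective|M1) = 0.011; P(defective|M2) = 0.09; P(defective|M3) = 0.322.
Prior × likelihood for each source: 0.25·0.011=0.002750, 0.5·0.09=0.04500, 0.25·0.322=0.08050. Summing gives P(defective) = 0.12825.
P(Machine 1 | defective) = 0.002750 / 0.12825 = 0.021.

Posterior probability ≈ 0.021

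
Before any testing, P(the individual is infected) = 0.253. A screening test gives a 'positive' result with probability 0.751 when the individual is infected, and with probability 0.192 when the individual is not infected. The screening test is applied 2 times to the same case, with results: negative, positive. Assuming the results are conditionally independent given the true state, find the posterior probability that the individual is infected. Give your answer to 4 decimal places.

Posterior P(H) ≈ 0.2899

With H the event that the individual is infected, the joint likelihood of the observed sequence is P(data|H) = 0.249·0.751 = 0.18700 and P(data|¬H) = 0.808·0.192 = 0.15514.
Bayes: P(H|data) = 0.253·0.18700 / (0.253·0.18700 + 0.747·0.15514) = 0.047311/0.16320 = 0.2899.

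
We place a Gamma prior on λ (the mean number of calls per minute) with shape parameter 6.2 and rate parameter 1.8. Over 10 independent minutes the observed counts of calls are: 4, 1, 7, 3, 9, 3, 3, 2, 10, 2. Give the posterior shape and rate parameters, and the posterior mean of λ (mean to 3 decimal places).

The Poisson likelihood adds the total count to the shape and the number of exposure periods to the rate. Here ∑xᵢ = 44 and n = 10, so shape 6.2→50.2 and rate 1.8→11.8.
E[λ | data] = 50.2/11.8 = 4.254.

Posterior: Gamma(shape=50.2, rate=11.8); mean ≈ 4.254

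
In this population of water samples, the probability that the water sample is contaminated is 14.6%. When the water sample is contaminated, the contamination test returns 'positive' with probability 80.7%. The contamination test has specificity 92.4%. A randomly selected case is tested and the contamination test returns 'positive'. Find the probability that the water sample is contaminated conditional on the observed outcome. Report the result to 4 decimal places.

Write H for 'the water sample is contaminated'. Prior odds H:¬H = 0.146/0.854 = 0.17096. For the 'positive' outcome, the likelihood ratio is 0.807/0.076 = 10.618.
Posterior odds = 0.17096 × 10.618 = 1.8153, so P(H|E) = 1.8153/(1+1.8153) = 0.6448.

P(H | E) ≈ 0.6448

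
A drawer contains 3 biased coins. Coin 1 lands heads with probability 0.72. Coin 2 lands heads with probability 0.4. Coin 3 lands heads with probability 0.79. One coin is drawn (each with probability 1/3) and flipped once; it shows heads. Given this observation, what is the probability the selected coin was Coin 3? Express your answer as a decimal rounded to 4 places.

Tabulate prior·likelihood by source: [1] prior 0.333333, lik 0.72, product 0.2400; [2] prior 0.333333, lik 0.4, product 0.1333; [3] prior 0.333333, lik 0.79, product 0.2633.
Normalizing constant = 0.63667; the posterior for Coin 3 is its product over the sum, 0.2633/0.63667 = 0.4136.

Posterior probability ≈ 0.4136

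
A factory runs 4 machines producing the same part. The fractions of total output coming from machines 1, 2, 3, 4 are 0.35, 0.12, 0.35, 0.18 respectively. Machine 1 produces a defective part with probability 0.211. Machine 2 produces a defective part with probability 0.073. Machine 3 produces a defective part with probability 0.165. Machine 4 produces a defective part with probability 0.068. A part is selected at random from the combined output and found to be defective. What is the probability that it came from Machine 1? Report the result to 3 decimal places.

Tabulate prior·likelihood by source: [1] prior 0.35, lik 0.211, product 0.07385; [2] prior 0.12, lik 0.073, product 0.008760; [3] prior 0.35, lik 0.165, product 0.05775; [4] prior 0.18, lik 0.068, product 0.01224.
Normalizing constant = 0.15260; the posterior for Machine 1 is its product over the sum, 0.07385/0.15260 = 0.484.

Posterior probability ≈ 0.484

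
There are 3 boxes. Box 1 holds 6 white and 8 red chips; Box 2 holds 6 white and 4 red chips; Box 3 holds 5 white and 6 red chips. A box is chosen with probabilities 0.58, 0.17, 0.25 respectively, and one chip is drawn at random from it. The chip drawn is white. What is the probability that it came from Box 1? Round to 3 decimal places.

Tabulate prior·likelihood by source: [1] prior 0.58, lik 0.4286, product 0.2486; [2] prior 0.17, lik 0.6, product 0.1020; [3] prior 0.25, lik 0.4545, product 0.1136.
Normalizing constant = 0.46421; the posterior for Box 1 is its product over the sum, 0.2486/0.46421 = 0.535.

Posterior probability ≈ 0.535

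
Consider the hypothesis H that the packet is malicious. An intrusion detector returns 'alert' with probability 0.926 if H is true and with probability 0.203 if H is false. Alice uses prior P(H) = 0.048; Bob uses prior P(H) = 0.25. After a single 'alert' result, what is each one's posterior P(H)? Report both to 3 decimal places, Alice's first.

P('+'|H) = 0.926, P('+'|¬H) = 0.203.
Alice: numerator 0.926·0.048 = 0.044448; evidence = 0.044448+0.203·0.952 = 0.23770; posterior = 0.187.
Bob: numerator 0.926·0.25 = 0.23150; evidence = 0.23150+0.203·0.75 = 0.38375; posterior = 0.603.

Alice: 0.187; Bob: 0.603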